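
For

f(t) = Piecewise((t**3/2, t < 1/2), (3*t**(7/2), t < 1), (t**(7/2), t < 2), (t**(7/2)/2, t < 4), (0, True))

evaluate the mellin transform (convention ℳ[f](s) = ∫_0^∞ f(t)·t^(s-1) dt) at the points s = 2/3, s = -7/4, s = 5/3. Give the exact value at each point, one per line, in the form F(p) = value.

F(2/3) = -9*2**(5/6)/400 + 12/25 + 48*2**(1/6)/25 + 270411*2**(1/3)/8800
F(-7/4) = -3*2**(1/4)/7 + 47*2**(3/4)/70 + 8/7 + 16*sqrt(2)/7
F(5/3) = -9*2**(5/6)/992 + 12/31 + 96*2**(1/6)/31 + 2752605*2**(1/3)/27776

treat the 4 regions marked off by 1/2, 1, 2 separately and sum
for t in [0, 1/2): the term is ∫ t**3/2·t^(s-1)
for t in [1/2, 1): the term is ∫ 3*t**(7/2)·t^(s-1)
over [1, 2), the kernel integral of t**(7/2) enters the sum
on [2, 4) integrate f = t**(7/2)/2 against the kernel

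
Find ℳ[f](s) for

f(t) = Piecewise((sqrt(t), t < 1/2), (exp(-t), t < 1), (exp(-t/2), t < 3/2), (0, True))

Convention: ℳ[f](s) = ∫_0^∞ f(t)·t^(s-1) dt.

slice at 1/2, 1, transform all 3 pieces, and sum them
for t in [0, 1/2): the term is ∫ sqrt(t)·t^(s-1)
∫ over [1/2, 1) of exp(-t)·t^(s-1) joins the sum
on [1, 3/2): add ∫ exp(-t/2)·t^(s-1) dt

(2**s*(2*s + 1)*uppergamma(s, 1/2) - 2**s*(2*s + 1)*uppergamma(s, 1) + 4**s*(2*s + 1)*uppergamma(s, 1/2) - 4**s*(2*s + 1)*uppergamma(s, 3/4) + sqrt(2))/(2**s*(2*s + 1))
  Re(s) > -1/2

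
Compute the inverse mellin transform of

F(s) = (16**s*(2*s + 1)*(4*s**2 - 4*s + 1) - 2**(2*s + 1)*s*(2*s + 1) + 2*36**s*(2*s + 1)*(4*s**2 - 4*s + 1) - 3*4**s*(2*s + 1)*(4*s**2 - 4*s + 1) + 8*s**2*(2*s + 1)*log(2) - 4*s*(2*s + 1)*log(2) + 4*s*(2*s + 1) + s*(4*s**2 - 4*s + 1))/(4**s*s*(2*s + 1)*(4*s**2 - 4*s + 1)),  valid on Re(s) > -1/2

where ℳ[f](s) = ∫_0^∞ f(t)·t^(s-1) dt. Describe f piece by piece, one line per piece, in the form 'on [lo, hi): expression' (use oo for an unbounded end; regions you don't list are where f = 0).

on [0, 1/4): sqrt(t)
on [1/4, 1): log(sqrt(t))/sqrt(t)
on [1, 4): 3
on [4, 9): 2

remove the power substitution first: t on [0, 1/2); log(t)/t on [1/2, 1); 3 on [1, 2); …
integrate the 4 segments split at 1/4, 1, 4, then add the results
∫ over [0, 1/4) of sqrt(t)·t^(s-1) joins the sum
the [1/4, 1) slice contributes ∫ log(sqrt(t))/sqrt(t)·t^(s-1) dt
the [1, 4) slice contributes ∫ 3·t^(s-1) dt
between 4 and 9 the integrand is 2·t^(s-1)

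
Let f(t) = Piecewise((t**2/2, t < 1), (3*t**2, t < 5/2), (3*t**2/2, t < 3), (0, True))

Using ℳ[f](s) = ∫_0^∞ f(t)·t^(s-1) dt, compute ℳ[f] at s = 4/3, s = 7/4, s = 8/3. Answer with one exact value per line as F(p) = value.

integrate the 3 segments split at 1, 5/2, then add the results
on [0, 1): add ∫ t**2/2·t^(s-1) dt
over [1, 5/2), the kernel integral of 3*t**2 enters the sum
for t in [5/2, 3): the term is ∫ 3*t**2/2·t^(s-1)

F(4/3) = -3/4 + 225*2**(2/3)*5**(1/3)/64 + 243*3**(1/3)/20
F(7/4) = -2/3 + 25*2**(1/4)*5**(3/4)/8 + 54*3**(3/4)/5
F(8/3) = -15/28 + 5625*2**(1/3)*5**(2/3)/896 + 729*3**(2/3)/28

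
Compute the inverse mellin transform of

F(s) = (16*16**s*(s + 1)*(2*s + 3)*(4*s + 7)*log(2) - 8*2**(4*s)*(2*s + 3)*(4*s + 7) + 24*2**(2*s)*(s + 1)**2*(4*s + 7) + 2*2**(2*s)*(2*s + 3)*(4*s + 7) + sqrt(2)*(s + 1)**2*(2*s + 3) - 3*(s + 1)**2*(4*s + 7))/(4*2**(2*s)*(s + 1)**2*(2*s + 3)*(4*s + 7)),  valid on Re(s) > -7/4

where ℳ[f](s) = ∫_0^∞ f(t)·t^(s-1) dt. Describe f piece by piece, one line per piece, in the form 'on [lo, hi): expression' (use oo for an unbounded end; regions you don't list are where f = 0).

on [0, 1/4): t**(7/4)
on [1/4, 1): 3*t**(3/2)
on [1, 4): t*log(sqrt(t))

invert the power substitution to get t**(7/2) on [0, 1/2); 3*t**3 on [1/2, 1); t**2*log(t) on [1, 2)
back out the shared t-power: t**(3/2) on [0, 1/2); 3*t on [1/2, 1); log(t) on [1, 2)
split f at 1/4, 1: ℳ[f](s) collects 3 kernel integrals
segment [0, 1/4) carries t**(7/4); integrate it
on [1/4, 1): add ∫ 3*t**(3/2)·t^(s-1) dt
between 1 and 4 the integrand is t*log(sqrt(t))·t^(s-1)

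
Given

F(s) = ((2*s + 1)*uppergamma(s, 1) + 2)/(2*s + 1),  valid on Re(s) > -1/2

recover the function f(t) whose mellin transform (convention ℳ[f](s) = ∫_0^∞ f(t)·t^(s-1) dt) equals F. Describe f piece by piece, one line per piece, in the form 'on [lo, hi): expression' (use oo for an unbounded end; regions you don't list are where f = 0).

f breaks at 1 into 2 integrals to sum
on [0, 1): add ∫ sqrt(t)·t^(s-1) dt
the [1, ∞) slice contributes ∫ exp(-t)·t^(s-1) dt

on [0, 1): sqrt(t)
on [1, oo): exp(-t)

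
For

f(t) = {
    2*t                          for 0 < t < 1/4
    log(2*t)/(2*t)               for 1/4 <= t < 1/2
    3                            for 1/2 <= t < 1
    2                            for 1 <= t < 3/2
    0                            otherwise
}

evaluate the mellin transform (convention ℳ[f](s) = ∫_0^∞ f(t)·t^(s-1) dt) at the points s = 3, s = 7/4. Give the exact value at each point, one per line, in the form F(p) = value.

F(3) = log(2)/64 + 3743/1536
F(7/4) = sqrt(2)*(-2420*2**(3/4) + 924*log(2) + 1295 + 1584*sqrt(2) + 2376*6**(3/4))/5544

undo the common scale on t: t on [0, 1/2); log(t)/t on [1/2, 1); 3 on [1, 2); …
the 4 pieces separated at 1/4, 1/2, 1 each add one integral
on [0, 1/4) integrate f = 2*t against the kernel
segment [1/4, 1/2) carries log(2*t)/(2*t); integrate it
over [1/2, 1), the kernel integral of 3 enters the sum
the [1, 3/2) slice contributes ∫ 2·t^(s-1) dt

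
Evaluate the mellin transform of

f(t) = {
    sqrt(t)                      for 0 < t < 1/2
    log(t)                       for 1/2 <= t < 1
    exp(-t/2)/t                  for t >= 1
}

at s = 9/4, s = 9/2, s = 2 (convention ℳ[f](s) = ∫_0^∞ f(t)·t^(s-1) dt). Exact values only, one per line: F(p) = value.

the shared t-power comes off first: t**(3/2) on [0, 1/2); t*log(t) on [1/2, 1); exp(-t/2) on [1, ∞)
integrate the 3 segments split at 1/2, 1, then add the results
the [0, 1/2) slice contributes ∫ sqrt(t)·t^(s-1) dt
segment 1/2 to 1 holds log(t); add its integral
on [1, ∞): add ∫ exp(-t/2)/t·t^(s-1) dt

F(9/4) = 2**(3/4)*(-352*2**(1/4) + 88 + 81*sqrt(2) + 198*log(2) + 3564*sqrt(2)*uppergamma(5/4, 1/2))/3564
F(9/2) = -559/12960 + sqrt(2)/648 + sqrt(2)*log(2)/144 + 15*sqrt(2)*sqrt(pi)*erfc(sqrt(2)/2) + 42*exp(-1/2)
F(2) = -3/16 + sqrt(2)/20 + log(2)/8 + 2*exp(-1/2)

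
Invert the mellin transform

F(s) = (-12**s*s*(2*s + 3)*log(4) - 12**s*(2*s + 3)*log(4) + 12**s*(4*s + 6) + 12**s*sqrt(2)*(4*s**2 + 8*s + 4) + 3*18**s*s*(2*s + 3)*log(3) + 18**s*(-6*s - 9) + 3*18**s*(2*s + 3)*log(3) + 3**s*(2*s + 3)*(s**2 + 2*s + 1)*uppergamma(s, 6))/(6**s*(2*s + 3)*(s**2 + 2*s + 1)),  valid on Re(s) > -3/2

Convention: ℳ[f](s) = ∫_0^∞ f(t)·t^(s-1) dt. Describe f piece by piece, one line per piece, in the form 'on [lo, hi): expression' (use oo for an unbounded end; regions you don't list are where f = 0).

summing 3 kernel integrals split by 2, 3 yields ℳ[f](s)
piece [0, 2): integrate t**(3/2) against the kernel
∫ over [2, 3) of t*log(t)·t^(s-1) joins the sum
[3, ∞) adds the kernel integral of exp(-2*t)

on [0, 2): t**(3/2)
on [2, 3): t*log(t)
on [3, oo): exp(-2*t)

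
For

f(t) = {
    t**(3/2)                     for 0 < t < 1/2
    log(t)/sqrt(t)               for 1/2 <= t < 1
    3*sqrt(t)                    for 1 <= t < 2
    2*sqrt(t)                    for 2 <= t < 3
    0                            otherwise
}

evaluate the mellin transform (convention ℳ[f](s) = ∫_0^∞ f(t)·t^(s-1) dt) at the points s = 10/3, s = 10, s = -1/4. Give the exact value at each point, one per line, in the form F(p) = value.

F(10/3) = -6030/6647 + 2955*2**(1/6)/134096 + 3*2**(1/6)*log(2)/68 + 48*2**(5/6)/23 + 324*3**(5/6)/23
F(10) = sqrt(2)*(-52992000*sqrt(2) + 36708*log(2) + 34825317557 + 2008202637312*sqrt(6))/357095424
F(-1/4) = 2**(3/4)*(-310*2**(1/4) - 60*log(2) + 89 + 90*sqrt(2) + 180*6**(1/4))/45

invert the shared t-power to get t on [0, 1/2); log(t)/t on [1/2, 1); 3 on [1, 2); …
summing 4 kernel integrals split by 1/2, 1, 2 yields ℳ[f](s)
the [0, 1/2) slice contributes ∫ t**(3/2)·t^(s-1) dt
segment 1/2 to 1 holds log(t)/sqrt(t); add its integral
on [1, 2) integrate f = 3*sqrt(t) against the kernel
between 2 and 3 the integrand is 2*sqrt(t)·t^(s-1)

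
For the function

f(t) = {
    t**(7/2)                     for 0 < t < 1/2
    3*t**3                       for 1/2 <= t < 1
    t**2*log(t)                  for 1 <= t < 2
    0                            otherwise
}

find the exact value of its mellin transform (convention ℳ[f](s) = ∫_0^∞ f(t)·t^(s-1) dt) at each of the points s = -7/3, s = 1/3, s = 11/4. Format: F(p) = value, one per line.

F(-7/3) = -9*2**(2/3)/2 - 9*2**(1/3)/4 - 3*2**(2/3)*log(2)/2 + 3*2**(5/6)/14 + 27/2
F(1/3) = -36*2**(1/3)/49 - 9*2**(2/3)/160 + 3*2**(1/6)/184 + 531/490 + 12*2**(1/3)*log(2)/7
F(11/4) = -204439*2**(3/4)/288800 - 3*2**(1/4)/368 + 4700/8303 + 64*2**(3/4)*log(2)/19

the shared t-power comes off first: t**(5/2) on [0, 1/2); 3*t**2 on [1/2, 1); t*log(t) on [1, 2)
invert the shared t-power to get t**(3/2) on [0, 1/2); 3*t on [1/2, 1); log(t) on [1, 2)
decompose at 1/2, 1; ℳ[f](s) sums the 3 pieces' integrals
∫ over [0, 1/2) of t**(7/2)·t^(s-1) joins the sum
over [1/2, 1), the kernel integral of 3*t**3 enters the sum
∫ t**2*log(t)·t^(s-1) over [1, 2)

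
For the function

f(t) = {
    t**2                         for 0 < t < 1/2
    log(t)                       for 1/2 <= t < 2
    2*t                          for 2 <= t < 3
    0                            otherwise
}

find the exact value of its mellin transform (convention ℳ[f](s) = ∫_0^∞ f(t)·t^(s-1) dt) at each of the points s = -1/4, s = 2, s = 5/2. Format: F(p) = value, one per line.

F(-1/4) = 2**(1/4)*(-224*sqrt(2) - log(2**(42*sqrt(2) + 84)) + 28*6**(3/4) + 339)/21
F(2) = 17*log(2)/8 + 2255/192
F(5/2) = sqrt(2)*(-130649 + 41580*log(2) + 194400*sqrt(6))/25200

integrate the 3 segments split at 1/2, 2, then add the results
for t in [0, 1/2): the term is ∫ t**2·t^(s-1)
over [1/2, 2), the kernel integral of log(t) enters the sum
segment [2, 3) carries 2*t; integrate it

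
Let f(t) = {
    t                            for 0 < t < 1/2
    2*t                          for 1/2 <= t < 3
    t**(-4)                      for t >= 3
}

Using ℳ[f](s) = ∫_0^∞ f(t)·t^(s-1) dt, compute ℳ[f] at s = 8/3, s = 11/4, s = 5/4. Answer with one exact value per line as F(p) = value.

F(8/3) = 2**(1/3)*(-9 + 3910*6**(2/3))/528
F(11/4) = 2**(1/4)*(-3 + 1304*6**(3/4))/180
F(5/4) = 2**(3/4)*(-33 + 2380*6**(1/4))/594

along the cuts 1/2, 3, ℳ[f](s) splits into 3 integrals
segment [0, 1/2) carries t; integrate it
between 1/2 and 3 the integrand is 2*t·t^(s-1)
segment [3, ∞) carries t**(-4); integrate it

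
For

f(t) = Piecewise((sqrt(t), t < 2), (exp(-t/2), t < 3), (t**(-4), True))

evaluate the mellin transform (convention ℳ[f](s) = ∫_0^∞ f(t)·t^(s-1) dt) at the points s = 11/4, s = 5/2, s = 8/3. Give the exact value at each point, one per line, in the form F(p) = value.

F(11/4) = -4*2**(3/4)*uppergamma(11/4, 3/2) + 4*3**(3/4)/45 + 32*2**(1/4)/13 + 4*2**(3/4)*uppergamma(11/4, 1)
F(5/2) = -12*sqrt(3)*exp(-3/2) - 3*sqrt(2)*sqrt(pi)*erfc(sqrt(6)/2) + 2*sqrt(3)/27 + 3*sqrt(2)*sqrt(pi)*erfc(1) + 8/3 + 10*sqrt(2)*exp(-1)
F(8/3) = -4*2**(2/3)*uppergamma(8/3, 3/2) + 3**(2/3)/12 + 48*2**(1/6)/19 + 4*2**(2/3)*uppergamma(8/3, 1)

split f at 2, 3: ℳ[f](s) collects 3 kernel integrals
[0, 2) adds the kernel integral of sqrt(t)
on [2, 3) integrate f = exp(-t/2) against the kernel
between 3 and ∞ the integrand is t**(-4)·t^(s-1)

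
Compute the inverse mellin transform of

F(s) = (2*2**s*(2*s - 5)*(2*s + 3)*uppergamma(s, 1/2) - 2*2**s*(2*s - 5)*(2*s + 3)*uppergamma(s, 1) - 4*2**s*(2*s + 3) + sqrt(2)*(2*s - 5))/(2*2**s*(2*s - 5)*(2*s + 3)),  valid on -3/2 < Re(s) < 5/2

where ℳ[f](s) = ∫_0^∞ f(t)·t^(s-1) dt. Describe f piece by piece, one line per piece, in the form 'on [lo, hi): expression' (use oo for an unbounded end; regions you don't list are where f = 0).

on [0, 1/2): t**(3/2)
on [1/2, 1): exp(-t)
on [1, oo): t**(-5/2)

slice at 1/2, 1, transform all 3 pieces, and sum them
on [0, 1/2): add ∫ t**(3/2)·t^(s-1) dt
∫ over [1/2, 1) of exp(-t)·t^(s-1) joins the sum
for t in [1, ∞): the term is ∫ t**(-5/2)·t^(s-1)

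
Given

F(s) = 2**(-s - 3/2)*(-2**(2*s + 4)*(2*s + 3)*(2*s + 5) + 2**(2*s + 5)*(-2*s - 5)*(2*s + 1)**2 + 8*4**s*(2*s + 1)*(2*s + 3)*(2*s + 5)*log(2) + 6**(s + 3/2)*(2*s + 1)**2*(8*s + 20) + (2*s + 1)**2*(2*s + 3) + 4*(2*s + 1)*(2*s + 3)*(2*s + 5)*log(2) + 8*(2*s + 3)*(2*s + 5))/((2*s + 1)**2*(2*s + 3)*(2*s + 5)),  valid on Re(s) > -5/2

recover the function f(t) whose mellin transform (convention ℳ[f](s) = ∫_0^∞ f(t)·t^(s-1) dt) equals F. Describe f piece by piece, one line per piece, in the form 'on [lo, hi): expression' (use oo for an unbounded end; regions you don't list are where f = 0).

on [0, 1/2): t**(5/2)
on [1/2, 2): sqrt(t)*log(t)
on [2, 3): 2*t**(3/2)

reversing the shared t-power: t**2 on [0, 1/2); log(t) on [1/2, 2); 2*t on [2, 3)
summing 3 kernel integrals split by 1/2, 2 yields ℳ[f](s)
over [0, 1/2), the kernel integral of t**(5/2) enters the sum
on [1/2, 2) integrate f = sqrt(t)*log(t) against the kernel
∫ over [2, 3) of 2*t**(3/2)·t^(s-1) joins the sum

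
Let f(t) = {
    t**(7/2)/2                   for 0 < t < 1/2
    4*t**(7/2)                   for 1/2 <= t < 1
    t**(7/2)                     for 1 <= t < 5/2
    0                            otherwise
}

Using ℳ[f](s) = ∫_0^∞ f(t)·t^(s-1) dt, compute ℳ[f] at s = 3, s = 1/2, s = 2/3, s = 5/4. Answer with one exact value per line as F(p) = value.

F(3) = -7*sqrt(2)/1664 + 6/13 + 15625*sqrt(10)/832
F(1/2) = 1339/128
F(2/3) = -21*2**(5/6)/800 + 18/25 + 75*2**(5/6)*5**(1/6)/16
F(5/4) = -7*2**(1/4)/304 + 12/19 + 625*2**(1/4)*5**(3/4)/152

along the cuts 1/2, 1, ℳ[f](s) splits into 3 integrals
[0, 1/2) adds the kernel integral of t**(7/2)/2
over [1/2, 1), the kernel integral of 4*t**(7/2) enters the sum
∫ over [1, 5/2) of t**(7/2)·t^(s-1) joins the sum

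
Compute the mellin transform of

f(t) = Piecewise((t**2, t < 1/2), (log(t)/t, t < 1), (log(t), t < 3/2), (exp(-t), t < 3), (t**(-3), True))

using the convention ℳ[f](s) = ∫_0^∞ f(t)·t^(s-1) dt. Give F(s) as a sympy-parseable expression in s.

(108*2**s*s**2*(s - 3)*(s + 2)*(s**2 - 2*s + 1)*uppergamma(s, 3/2) - 108*2**s*s**2*(s - 3)*(s + 2)*(s**2 - 2*s + 1)*uppergamma(s, 3) - 108*2**s*s**2*(s - 3)*(s + 2) + 108*2**s*(s - 3)*(s + 2)*(s**2 - 2*s + 1) - 108*3**s*s*(s - 3)*(s + 2)*(s**2 - 2*s + 1)*log(2) + 108*3**s*s*(s - 3)*(s + 2)*(s**2 - 2*s + 1)*log(3) - 108*3**s*(s - 3)*(s + 2)*(s**2 - 2*s + 1) - 4*6**s*s**2*(s + 2)*(s**2 - 2*s + 1) + 216*s**3*(s - 3)*(s + 2)*log(2) - 216*s**2*(s - 3)*(s + 2)*log(2) + 216*s**2*(s - 3)*(s + 2) + 27*s**2*(s - 3)*(s**2 - 2*s + 1))/(108*2**s*s**2*(s - 3)*(s + 2)*(s**2 - 2*s + 1))
  -2 < Re(s) < 3

integrate the 5 segments split at 1/2, 1, 3/2, 3, then add the results
piece [0, 1/2): integrate t**2 against the kernel
between 1/2 and 1 the integrand is log(t)/t·t^(s-1)
between 1 and 3/2 the integrand is log(t)·t^(s-1)
on [3/2, 3) integrate f = exp(-t) against the kernel
segment [3, ∞) carries t**(-3); integrate it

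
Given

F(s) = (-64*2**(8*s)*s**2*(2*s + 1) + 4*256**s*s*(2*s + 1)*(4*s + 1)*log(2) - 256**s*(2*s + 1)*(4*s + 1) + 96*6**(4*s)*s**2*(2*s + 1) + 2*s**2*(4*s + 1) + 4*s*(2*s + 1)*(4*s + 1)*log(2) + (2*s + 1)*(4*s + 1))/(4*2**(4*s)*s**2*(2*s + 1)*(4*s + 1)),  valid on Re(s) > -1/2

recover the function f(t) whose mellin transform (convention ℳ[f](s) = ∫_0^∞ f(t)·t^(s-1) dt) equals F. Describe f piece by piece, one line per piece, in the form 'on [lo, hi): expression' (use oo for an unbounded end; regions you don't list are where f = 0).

peel off the power substitution: t on [0, 1/4); log(sqrt(t)) on [1/4, 4); 2*sqrt(t) on [4, 9)
peel off the power substitution: t**2 on [0, 1/2); log(t) on [1/2, 2); 2*t on [2, 3)
decompose at 1/16, 16; ℳ[f](s) sums the 3 pieces' integrals
piece [0, 1/16): integrate sqrt(t) against the kernel
[1/16, 16) adds the kernel integral of log(t**(1/4))
piece [16, 81): integrate 2*t**(1/4) against the kernel

on [0, 1/16): sqrt(t)
on [1/16, 16): log(t**(1/4))
on [16, 81): 2*t**(1/4)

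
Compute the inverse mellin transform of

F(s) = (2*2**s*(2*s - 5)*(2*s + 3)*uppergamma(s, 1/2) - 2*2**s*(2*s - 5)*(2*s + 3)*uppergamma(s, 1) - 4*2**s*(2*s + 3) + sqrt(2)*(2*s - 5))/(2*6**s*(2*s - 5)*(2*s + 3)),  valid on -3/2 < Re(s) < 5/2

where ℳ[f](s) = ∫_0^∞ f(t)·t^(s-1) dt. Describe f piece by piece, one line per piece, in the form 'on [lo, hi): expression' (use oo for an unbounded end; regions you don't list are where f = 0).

the common scale on t comes off first: t**(3/2) on [0, 1/2); exp(-t) on [1/2, 1); t**(-5/2) on [1, ∞)
slice at 1/6, 1/3, transform all 3 pieces, and sum them
on [0, 1/6): add ∫ 3*sqrt(3)*t**(3/2)·t^(s-1) dt
for t in [1/6, 1/3): the term is ∫ exp(-3*t)·t^(s-1)
piece [1/3, ∞): integrate sqrt(3)/(27*t**(5/2)) against the kernel

on [0, 1/6): 3*sqrt(3)*t**(3/2)
on [1/6, 1/3): exp(-3*t)
on [1/3, oo): sqrt(3)/(27*t**(5/2))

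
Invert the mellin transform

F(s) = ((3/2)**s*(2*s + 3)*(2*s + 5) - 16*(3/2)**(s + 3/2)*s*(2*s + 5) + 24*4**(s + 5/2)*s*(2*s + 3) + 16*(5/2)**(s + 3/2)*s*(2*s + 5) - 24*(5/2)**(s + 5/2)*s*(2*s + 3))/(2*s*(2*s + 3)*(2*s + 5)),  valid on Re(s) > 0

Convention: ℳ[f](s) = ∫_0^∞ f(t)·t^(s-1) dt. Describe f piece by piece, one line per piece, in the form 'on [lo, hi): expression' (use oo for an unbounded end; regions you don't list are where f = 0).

on [0, 3/2): 1/2
on [3/2, 5/2): 4*t**(3/2)
on [5/2, 4): 6*t**(5/2)

integrate the 3 segments split at 3/2, 5/2, then add the results
segment [0, 3/2) carries 1/2; integrate it
over [3/2, 5/2), the kernel integral of 4*t**(3/2) enters the sum
on [5/2, 4) integrate f = 6*t**(5/2) against the kernel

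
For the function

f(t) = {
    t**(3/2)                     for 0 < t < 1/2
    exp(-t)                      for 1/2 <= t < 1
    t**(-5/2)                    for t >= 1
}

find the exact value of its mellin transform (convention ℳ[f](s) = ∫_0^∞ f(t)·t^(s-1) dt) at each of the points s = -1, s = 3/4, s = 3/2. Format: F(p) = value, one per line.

F(-1) = -expint(2, 1) + 2/7 + 2*expint(2, 1/2) + sqrt(2)
F(3/4) = -uppergamma(3/4, 1) + 2**(3/4)/18 + 4/7 + uppergamma(3/4, 1/2)
F(3/2) = -exp(-1) - sqrt(pi)*erfc(1)/2 + sqrt(pi)*erfc(sqrt(2)/2)/2 + sqrt(2)*exp(-1/2)/2 + 25/24

summing 3 kernel integrals split by 1/2, 1 yields ℳ[f](s)
piece [0, 1/2): integrate t**(3/2) against the kernel
segment [1/2, 1) carries exp(-t); integrate it
[1, ∞) adds the kernel integral of t**(-5/2)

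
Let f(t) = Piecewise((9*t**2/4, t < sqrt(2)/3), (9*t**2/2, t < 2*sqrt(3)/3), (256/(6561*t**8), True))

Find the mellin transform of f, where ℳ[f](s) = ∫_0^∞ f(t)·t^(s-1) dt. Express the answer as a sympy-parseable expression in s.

strip the common scale on t: t**2 on [0, sqrt(2)/2); 2*t**2 on [sqrt(2)/2, sqrt(3)); t**(-8) on [sqrt(3), ∞)
remove the power substitution first: t on [0, 1/2); 2*t on [1/2, 3); t**(-4) on [3, ∞)
summing 3 kernel integrals split by sqrt(2)/3, 2*sqrt(3)/3 yields ℳ[f](s)
[0, sqrt(2)/3) adds the kernel integral of 9*t**2/4
segment [sqrt(2)/3, 2*sqrt(3)/3) carries 9*t**2/2; integrate it
the [2*sqrt(3)/3, ∞) slice contributes ∫ 256/(6561*t**8)·t^(s-1) dt

2**(s/2)*(972*6**(s/2)*(s - 8) - 2*6**(s/2)*(s + 2) - 81*s + 648)/(162*3**s*(s - 8)*(s + 2))
  -2 < Re(s) < 8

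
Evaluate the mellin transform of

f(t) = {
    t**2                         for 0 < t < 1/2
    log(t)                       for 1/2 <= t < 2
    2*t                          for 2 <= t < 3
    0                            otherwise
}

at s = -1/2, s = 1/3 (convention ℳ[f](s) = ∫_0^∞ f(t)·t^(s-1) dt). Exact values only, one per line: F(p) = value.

slice at 1/2, 2, transform all 3 pieces, and sum them
∫ t**2·t^(s-1) over [0, 1/2)
piece [1/2, 2): integrate log(t) against the kernel
over [2, 3), the kernel integral of 2*t enters the sum

F(-1/2) = sqrt(2)*(-18*log(2) - 11 + 12*sqrt(6))/6
F(1/3) = 3*2**(2/3)*(-112*2**(2/3) + log(2**(28 + 28*2**(2/3))) + 42*6**(1/3) + 85)/56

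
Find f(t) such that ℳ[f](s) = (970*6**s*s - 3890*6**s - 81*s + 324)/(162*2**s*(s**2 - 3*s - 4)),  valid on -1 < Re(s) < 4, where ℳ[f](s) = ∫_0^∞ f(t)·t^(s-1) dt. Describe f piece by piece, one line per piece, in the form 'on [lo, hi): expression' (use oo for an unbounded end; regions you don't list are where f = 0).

on [0, 1/2): t
on [1/2, 3): 2*t
on [3, oo): t**(-4)

summing 3 kernel integrals split by 1/2, 3 yields ℳ[f](s)
[0, 1/2) adds the kernel integral of t
piece [1/2, 3): integrate 2*t against the kernel
segment 3 to ∞ holds t**(-4); add its integral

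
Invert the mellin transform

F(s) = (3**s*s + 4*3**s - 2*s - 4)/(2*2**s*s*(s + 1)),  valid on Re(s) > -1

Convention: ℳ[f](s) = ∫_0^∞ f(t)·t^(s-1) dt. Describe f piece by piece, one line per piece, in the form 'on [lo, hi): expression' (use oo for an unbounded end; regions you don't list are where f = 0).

linearity at 1/2 turns ℳ[f](s) into 2 summed integrals
piece [0, 1/2): integrate t against the kernel
on [1/2, 3/2) integrate f = (2 - t) against the kernel

on [0, 1/2): t
on [1/2, 3/2): 2 - t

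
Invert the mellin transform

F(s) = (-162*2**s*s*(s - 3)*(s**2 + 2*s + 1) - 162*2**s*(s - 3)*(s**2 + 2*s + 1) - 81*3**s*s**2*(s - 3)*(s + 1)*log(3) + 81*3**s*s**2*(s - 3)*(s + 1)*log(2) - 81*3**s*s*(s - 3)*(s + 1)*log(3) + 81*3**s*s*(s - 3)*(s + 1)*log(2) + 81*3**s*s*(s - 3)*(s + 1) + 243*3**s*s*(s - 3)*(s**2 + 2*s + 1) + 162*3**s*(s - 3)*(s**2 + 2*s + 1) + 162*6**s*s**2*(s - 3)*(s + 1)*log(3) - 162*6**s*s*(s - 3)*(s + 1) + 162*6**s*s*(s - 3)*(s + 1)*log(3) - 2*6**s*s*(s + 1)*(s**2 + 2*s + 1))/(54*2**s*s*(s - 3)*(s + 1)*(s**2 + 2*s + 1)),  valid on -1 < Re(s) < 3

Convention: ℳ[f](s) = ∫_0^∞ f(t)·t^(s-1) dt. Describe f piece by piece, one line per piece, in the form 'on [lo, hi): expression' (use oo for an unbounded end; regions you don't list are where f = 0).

on [0, 1): t
on [1, 3/2): t + 3
on [3/2, 3): t*log(t)
on [3, oo): t**(-3)

f breaks at 1, 3/2, 3 into 4 integrals to sum
[0, 1) adds the kernel integral of t
for t in [1, 3/2): the term is ∫ (t + 3)·t^(s-1)
for t in [3/2, 3): the term is ∫ t*log(t)·t^(s-1)
segment 3 to ∞ holds t**(-3); add its integral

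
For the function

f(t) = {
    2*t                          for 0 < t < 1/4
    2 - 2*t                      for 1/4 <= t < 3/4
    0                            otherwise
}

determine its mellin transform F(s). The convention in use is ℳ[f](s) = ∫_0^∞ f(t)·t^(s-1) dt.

(3**s*s + 4*3**s - 2*s - 4)/(2*2**(2*s)*s*(s + 1))
  Re(s) > -1

strip the common scale on t: t on [0, 1/2); 2 - t on [1/2, 3/2)
decompose at 1/4; ℳ[f](s) sums the 2 pieces' integrals
segment 0 to 1/4 holds 2*t; add its integral
over [1/4, 3/4), the kernel integral of (2 - 2*t) enters the sum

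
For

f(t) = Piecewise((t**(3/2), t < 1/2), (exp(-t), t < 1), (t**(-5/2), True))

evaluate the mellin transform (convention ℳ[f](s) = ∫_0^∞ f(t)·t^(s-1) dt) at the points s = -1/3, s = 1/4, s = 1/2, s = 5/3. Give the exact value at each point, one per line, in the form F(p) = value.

F(-1/3) = -uppergamma(-1/3, 1) + 6/17 + 3*2**(5/6)/14 + uppergamma(-1/3, 1/2)
F(1/4) = -uppergamma(1/4, 1) + 2**(1/4)/7 + 4/9 + uppergamma(1/4, 1/2)
F(1/2) = -sqrt(pi)*erfc(1) + sqrt(pi)*erfc(sqrt(2)/2) + 5/8
F(5/3) = -uppergamma(5/3, 1) + 3*2**(5/6)/152 + uppergamma(5/3, 1/2) + 6/5

decompose at 1/2, 1; ℳ[f](s) sums the 3 pieces' integrals
for t in [0, 1/2): the term is ∫ t**(3/2)·t^(s-1)
[1/2, 1) adds the kernel integral of exp(-t)
∫ over [1, ∞) of t**(-5/2)·t^(s-1) joins the sum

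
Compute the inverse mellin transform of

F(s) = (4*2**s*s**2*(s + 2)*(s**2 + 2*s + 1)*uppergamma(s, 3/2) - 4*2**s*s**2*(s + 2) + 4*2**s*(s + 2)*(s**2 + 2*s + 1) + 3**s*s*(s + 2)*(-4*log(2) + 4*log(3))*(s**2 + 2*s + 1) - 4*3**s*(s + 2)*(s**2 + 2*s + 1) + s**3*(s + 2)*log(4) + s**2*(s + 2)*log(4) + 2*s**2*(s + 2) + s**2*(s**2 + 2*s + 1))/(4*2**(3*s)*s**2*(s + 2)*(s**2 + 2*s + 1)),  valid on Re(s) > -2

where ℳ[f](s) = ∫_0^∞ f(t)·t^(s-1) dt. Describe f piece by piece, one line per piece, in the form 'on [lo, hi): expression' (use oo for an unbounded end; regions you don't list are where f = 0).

the common scale on t comes off first: 4*t**2 on [0, 1/4); 2*t*log(2*t) on [1/4, 1/2); log(2*t) on [1/2, 3/4); …
invert the common scale on t to get t**2 on [0, 1/2); t*log(t) on [1/2, 1); log(t) on [1, 3/2); …
slice at 1/8, 1/4, 3/8, transform all 4 pieces, and sum them
over [0, 1/8), the kernel integral of 16*t**2 enters the sum
on [1/8, 1/4) integrate f = 4*t*log(4*t) against the kernel
segment 1/4 to 3/8 holds log(4*t); add its integral
on [3/8, ∞) integrate f = exp(-4*t) against the kernel

on [0, 1/8): 16*t**2
on [1/8, 1/4): 4*t*log(4*t)
on [1/4, 3/8): log(4*t)
on [3/8, oo): exp(-4*t)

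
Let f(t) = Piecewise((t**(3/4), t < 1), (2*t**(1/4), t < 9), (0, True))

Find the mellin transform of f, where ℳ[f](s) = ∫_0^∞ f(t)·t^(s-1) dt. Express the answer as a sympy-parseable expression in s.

4*(2*3**(2*s + 1/2)*(4*s + 3) - 4*s - 5)/((4*s + 1)*(4*s + 3))
  Re(s) > -3/4

strip the power substitution: t**(3/2) on [0, 1); 2*sqrt(t) on [1, 3)
slice at 1, transform all 2 pieces, and sum them
the [0, 1) slice contributes ∫ t**(3/4)·t^(s-1) dt
segment [1, 9) carries 2*t**(1/4); integrate it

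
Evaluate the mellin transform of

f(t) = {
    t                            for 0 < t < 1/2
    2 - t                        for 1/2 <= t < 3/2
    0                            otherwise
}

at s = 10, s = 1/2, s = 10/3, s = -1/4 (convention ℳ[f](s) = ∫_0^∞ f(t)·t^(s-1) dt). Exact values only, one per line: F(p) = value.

F(10) = 413331/112640
F(1/2) = sqrt(2)*(-10 + 9*sqrt(3))/6
F(10/3) = 3*2**(2/3)*(-16 + 297*3**(1/3))/2080
F(-1/4) = 2*2**(1/4)*(14 - 5*3**(3/4))/3

the 2 pieces separated at 1/2 each add one integral
the [0, 1/2) slice contributes ∫ t·t^(s-1) dt
∫ (2 - t)·t^(s-1) over [1/2, 3/2)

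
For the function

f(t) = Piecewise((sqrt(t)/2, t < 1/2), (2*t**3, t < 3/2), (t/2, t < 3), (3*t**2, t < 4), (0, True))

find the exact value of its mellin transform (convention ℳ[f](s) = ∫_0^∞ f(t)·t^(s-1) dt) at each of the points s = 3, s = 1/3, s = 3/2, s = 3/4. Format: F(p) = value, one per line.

cuts at 1/2, 3/2, 3: linearity sums the 4 kernel integrals
over [0, 1/2), the kernel integral of sqrt(t)/2 enters the sum
between 1/2 and 3/2 the integrand is 2*t**3·t^(s-1)
for t in [3/2, 3): the term is ∫ t/2·t^(s-1)
over [3, 4), the kernel integral of 3*t**2 enters the sum

F(3) = sqrt(2)/112 + 925217/1920
F(1/3) = -585*3**(1/3)/56 + 3*2**(1/6)/10 + 117*2**(2/3)*3**(1/3)/160 + 11499*2**(2/3)/560
F(3/2) = -747*sqrt(3)/35 - sqrt(2)/72 + 9*sqrt(6)/10 + 12295/112
F(3/4) = -690*3**(3/4)/77 - 2**(1/4)/30 + 2**(3/4)/10 + 24*2**(1/4)*3**(3/4)/35 + 384*sqrt(2)/11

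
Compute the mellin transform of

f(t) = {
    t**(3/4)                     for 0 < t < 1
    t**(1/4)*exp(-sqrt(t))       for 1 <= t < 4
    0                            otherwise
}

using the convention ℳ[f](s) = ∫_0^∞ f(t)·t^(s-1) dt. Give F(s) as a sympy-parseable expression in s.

2*((4*s + 3)*uppergamma(2*s + 1/2, 1) - (4*s + 3)*uppergamma(2*s + 1/2, 2) + 2)/(4*s + 3)
  Re(s) > -3/4

reversing the power substitution: t**(3/2) on [0, 1); sqrt(t)*exp(-t) on [1, 2)
undo the shared t-power: t on [0, 1); exp(-t) on [1, 2)
slice at 1, transform all 2 pieces, and sum them
between 0 and 1 the integrand is t**(3/4)·t^(s-1)
for t in [1, 4): the term is ∫ t**(1/4)*exp(-sqrt(t))·t^(s-1)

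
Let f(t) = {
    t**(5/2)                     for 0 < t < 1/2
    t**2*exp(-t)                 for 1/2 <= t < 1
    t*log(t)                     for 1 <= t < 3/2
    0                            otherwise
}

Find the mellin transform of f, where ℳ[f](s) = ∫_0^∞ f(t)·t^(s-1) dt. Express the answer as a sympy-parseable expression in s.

strip the shared t-power: sqrt(t) on [0, 1/2); exp(-t) on [1/2, 1); log(t)/t on [1, 3/2)
along the cuts 1/2, 1, ℳ[f](s) splits into 3 integrals
the [0, 1/2) slice contributes ∫ t**(5/2)·t^(s-1) dt
segment 1/2 to 1 holds t**2*exp(-t); add its integral
∫ over [1, 3/2) of t*log(t)·t^(s-1) joins the sum

(4*2**s*(2*s + 5)*(2*s - (s + 2)**2 + 3)*uppergamma(s + 2, 1/2) - 4*2**s*(2*s + 5)*(2*s - (s + 2)**2 + 3)*uppergamma(s + 2, 1) - 4*2**s*(2*s + 5) + 3**s*(s + 2)*(2*s + 5)*(-6*log(3) + 6*log(2)) + 3**s*(2*s + 5)*(-6*log(2) + 6*log(3)) + 6*3**s*(2*s + 5) + sqrt(2)*(2*s - (s + 2)**2 + 3))/(4*2**s*(2*s + 5)*(2*s - (s + 2)**2 + 3))
  Re(s) > -5/2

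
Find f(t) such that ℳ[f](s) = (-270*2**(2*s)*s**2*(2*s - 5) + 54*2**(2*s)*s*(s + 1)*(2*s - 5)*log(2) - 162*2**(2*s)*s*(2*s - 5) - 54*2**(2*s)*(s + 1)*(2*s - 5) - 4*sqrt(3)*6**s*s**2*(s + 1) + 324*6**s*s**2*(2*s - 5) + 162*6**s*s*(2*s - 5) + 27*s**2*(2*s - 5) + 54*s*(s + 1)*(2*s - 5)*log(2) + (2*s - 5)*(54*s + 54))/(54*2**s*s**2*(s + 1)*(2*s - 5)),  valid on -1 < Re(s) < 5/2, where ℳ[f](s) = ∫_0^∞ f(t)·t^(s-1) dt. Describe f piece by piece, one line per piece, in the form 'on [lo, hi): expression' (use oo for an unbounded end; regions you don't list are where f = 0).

on [0, 1/2): t
on [1/2, 2): log(t)
on [2, 3): t + 3
on [3, oo): t**(-5/2)

treat the 4 regions marked off by 1/2, 2, 3 separately and sum
piece [0, 1/2): integrate t against the kernel
segment 1/2 to 2 holds log(t); add its integral
between 2 and 3 the integrand is (t + 3)·t^(s-1)
over [3, ∞), the kernel integral of t**(-5/2) enters the sum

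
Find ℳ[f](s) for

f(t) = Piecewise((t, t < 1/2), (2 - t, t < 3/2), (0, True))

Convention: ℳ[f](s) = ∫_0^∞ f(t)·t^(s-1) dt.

linearity at 1/2 turns ℳ[f](s) into 2 summed integrals
on [0, 1/2) integrate f = t against the kernel
segment 1/2 to 3/2 holds (2 - t); add its integral

(3**s*s + 4*3**s - 2*s - 4)/(2*2**s*s*(s + 1))
  Re(s) > -1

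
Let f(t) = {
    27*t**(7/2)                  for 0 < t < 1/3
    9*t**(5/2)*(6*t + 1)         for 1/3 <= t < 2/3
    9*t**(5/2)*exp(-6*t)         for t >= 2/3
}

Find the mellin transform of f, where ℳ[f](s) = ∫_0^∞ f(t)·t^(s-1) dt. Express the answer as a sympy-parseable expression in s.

strip the shared t-power: 27*t**3 on [0, 1/3); 9*t**2*(6*t + 1) on [1/3, 2/3); 9*t**2*exp(-6*t) on [2/3, ∞)
the common scale on t comes off first: t**3 on [0, 1); t**2*(2*t + 1) on [1, 2); t**2*exp(-2*t) on [2, ∞)
reversing the shared t-power: t on [0, 1); 2*t + 1 on [1, 2); exp(-2*t) on [2, ∞)
cuts at 1/3, 2/3: linearity sums the 3 kernel integrals
the [0, 1/3) slice contributes ∫ 27*t**(7/2)·t^(s-1) dt
∫ 9*t**(5/2)*(6*t + 1)·t^(s-1) over [1/3, 2/3)
on [2/3, ∞) integrate f = 9*t**(5/2)*exp(-6*t) against the kernel

3**(-s - 1/2)*4**(-s - 5/2)*(2**(s + 5/2)*(s + 5/2)*(s + 7/2)*uppergamma(s + 5/2, 4) - 2*4**(s + 5/2)*(s + 5/2) - 4**(s + 5/2) + 5*8**(s + 5/2)*(s + 5/2) + 8**(s + 5/2))/((s + 5/2)*(s + 7/2))
  Re(s) > -7/2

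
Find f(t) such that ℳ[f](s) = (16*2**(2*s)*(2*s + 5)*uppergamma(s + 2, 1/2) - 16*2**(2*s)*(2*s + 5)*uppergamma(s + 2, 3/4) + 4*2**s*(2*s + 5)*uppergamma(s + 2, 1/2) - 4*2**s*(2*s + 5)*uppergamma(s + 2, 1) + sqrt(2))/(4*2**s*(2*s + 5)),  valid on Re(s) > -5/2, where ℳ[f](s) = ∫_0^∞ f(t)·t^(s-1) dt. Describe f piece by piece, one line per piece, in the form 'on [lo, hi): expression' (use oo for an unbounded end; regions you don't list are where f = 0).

reversing the shared t-power: sqrt(t) on [0, 1/2); exp(-t) on [1/2, 1); exp(-t/2) on [1, 3/2)
integrate the 3 segments split at 1/2, 1, then add the results
[0, 1/2) adds the kernel integral of t**(5/2)
between 1/2 and 1 the integrand is t**2*exp(-t)·t^(s-1)
between 1 and 3/2 the integrand is t**2*exp(-t/2)·t^(s-1)

on [0, 1/2): t**(5/2)
on [1/2, 1): t**2*exp(-t)
on [1, 3/2): t**2*exp(-t/2)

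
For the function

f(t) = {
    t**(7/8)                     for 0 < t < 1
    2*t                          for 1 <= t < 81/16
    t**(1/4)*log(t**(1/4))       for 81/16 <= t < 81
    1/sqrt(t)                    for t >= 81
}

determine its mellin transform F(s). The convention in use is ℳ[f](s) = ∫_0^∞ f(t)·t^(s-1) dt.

peel off the power substitution: t**(7/4) on [0, 1); 2*t**2 on [1, 9/4); sqrt(t)*log(sqrt(t)) on [9/4, 9); …
peel off the power substitution: t**(7/2) on [0, 1); 2*t**4 on [1, 3/2); t*log(t) on [3/2, 3); …
invert the shared t-power to get t**(3/2) on [0, 1); 2*t**2 on [1, 3/2); log(t)/t on [3/2, 3); …
slice at 1, 81/16, 81, transform all 4 pieces, and sum them
segment 0 to 1 holds t**(7/8); add its integral
over [1, 81/16), the kernel integral of 2*t enters the sum
segment 81/16 to 81 holds t**(1/4)*log(t**(1/4)); add its integral
[81, ∞) adds the kernel integral of 1/sqrt(t)

2*2**(-4*s - 2)*(324*2**(4*s + 2)*(4*s - 2)*(4*s + 4)*(-8*s + (4*s + 2)**2 - 3) - 324*2**(4*s + 2)*(4*s - 2)*(8*s + 7)*(-8*s + (4*s + 2)**2 - 3) - 108*3**(4*s + 2)*(4*s - 2)*(4*s + 2)*(4*s + 4)*(8*s + 7)*log(3) + 108*3**(4*s + 2)*(4*s - 2)*(4*s + 2)*(4*s + 4)*(8*s + 7)*log(2) - 108*3**(4*s + 2)*(4*s - 2)*(4*s + 4)*(8*s + 7)*log(2) + 108*3**(4*s + 2)*(4*s - 2)*(4*s + 4)*(8*s + 7) + 108*3**(4*s + 2)*(4*s - 2)*(4*s + 4)*(8*s + 7)*log(3) + 729*3**(4*s + 2)*(4*s - 2)*(8*s + 7)*(-8*s + (4*s + 2)**2 - 3) + 54*6**(4*s + 2)*(4*s - 2)*(4*s + 2)*(4*s + 4)*(8*s + 7)*log(3) - 54*6**(4*s + 2)*(4*s - 2)*(4*s + 4)*(8*s + 7)*log(3) - 54*6**(4*s + 2)*(4*s - 2)*(4*s + 4)*(8*s + 7) - 2*6**(4*s + 2)*(4*s + 4)*(8*s + 7)*(-8*s + (4*s + 2)**2 - 3))/(81*(4*s - 2)*(4*s + 4)*(8*s + 7)*(-8*s + (4*s + 2)**2 - 3))
  -7/8 < Re(s) < 1/2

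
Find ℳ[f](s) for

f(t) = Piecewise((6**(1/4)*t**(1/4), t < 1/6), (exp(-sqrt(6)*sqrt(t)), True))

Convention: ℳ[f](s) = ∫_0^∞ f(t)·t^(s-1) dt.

2*((4*s + 1)*uppergamma(2*s, 1) + 2)/(6**s*(4*s + 1))
  Re(s) > -1/4

the common scale on t comes off first: 2**(1/4)*t**(1/4) on [0, 1/2); exp(-sqrt(2)*sqrt(t)) on [1/2, ∞)
back out the common scale on t: t**(1/4) on [0, 1); exp(-sqrt(t)) on [1, ∞)
reversing the power substitution: sqrt(t) on [0, 1); exp(-t) on [1, ∞)
summing 2 kernel integrals split by 1/6 yields ℳ[f](s)
on [0, 1/6): add ∫ 6**(1/4)*t**(1/4)·t^(s-1) dt
the [1/6, ∞) slice contributes ∫ exp(-sqrt(6)*sqrt(t))·t^(s-1) dt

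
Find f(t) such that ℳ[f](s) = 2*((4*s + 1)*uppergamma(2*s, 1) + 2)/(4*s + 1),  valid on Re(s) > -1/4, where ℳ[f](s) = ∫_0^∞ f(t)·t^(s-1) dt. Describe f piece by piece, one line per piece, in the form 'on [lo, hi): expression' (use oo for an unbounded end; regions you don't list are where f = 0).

back out the power substitution: sqrt(t) on [0, 1); exp(-t) on [1, ∞)
treat the 2 regions marked off by 1 separately and sum
[0, 1) adds the kernel integral of t**(1/4)
between 1 and ∞ the integrand is exp(-sqrt(t))·t^(s-1)

on [0, 1): t**(1/4)
on [1, oo): exp(-sqrt(t))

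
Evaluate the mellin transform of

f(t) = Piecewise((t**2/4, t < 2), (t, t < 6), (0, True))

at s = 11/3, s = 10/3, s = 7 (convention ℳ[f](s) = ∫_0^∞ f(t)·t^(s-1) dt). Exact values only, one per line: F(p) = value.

F(11/3) = -240*2**(2/3)/119 + 1944*6**(2/3)/7
F(10/3) = -57*2**(1/3)/26 + 3888*6**(1/3)/13
F(7) = 1889408/9

invert the common scale on t to get t**2 on [0, 1); 2*t on [1, 3)
back out the shared t-power: t**(3/2) on [0, 1); 2*sqrt(t) on [1, 3)
summing 2 kernel integrals split by 2 yields ℳ[f](s)
segment [0, 2) carries t**2/4; integrate it
on [2, 6) integrate f = t against the kernel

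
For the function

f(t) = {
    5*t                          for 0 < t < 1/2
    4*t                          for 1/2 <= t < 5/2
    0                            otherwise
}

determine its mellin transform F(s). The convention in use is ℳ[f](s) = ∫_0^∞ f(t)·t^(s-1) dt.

(20*5**s + 1)/(2*2**s*(s + 1))
  Re(s) > -1

split f at 1/2: ℳ[f](s) collects 2 kernel integrals
piece [0, 1/2): integrate 5*t against the kernel
between 1/2 and 5/2 the integrand is 4*t·t^(s-1)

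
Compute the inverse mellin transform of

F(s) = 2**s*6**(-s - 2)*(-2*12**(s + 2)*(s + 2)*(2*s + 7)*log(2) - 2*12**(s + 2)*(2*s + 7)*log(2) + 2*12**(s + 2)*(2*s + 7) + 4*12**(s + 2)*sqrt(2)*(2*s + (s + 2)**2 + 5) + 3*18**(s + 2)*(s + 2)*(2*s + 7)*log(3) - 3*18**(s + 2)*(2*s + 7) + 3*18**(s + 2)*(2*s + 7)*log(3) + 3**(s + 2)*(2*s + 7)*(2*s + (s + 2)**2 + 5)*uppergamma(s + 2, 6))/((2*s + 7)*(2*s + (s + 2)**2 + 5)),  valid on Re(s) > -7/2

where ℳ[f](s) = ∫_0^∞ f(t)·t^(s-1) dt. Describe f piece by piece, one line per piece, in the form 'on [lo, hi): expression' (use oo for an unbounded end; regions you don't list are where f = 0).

on [0, 4): sqrt(2)*t**(7/2)/16
on [4, 6): t**3*log(t/2)/8
on [6, oo): t**2*exp(-t)/4

invert the common scale on t to get t**(7/2) on [0, 2); t**3*log(t) on [2, 3); t**2*exp(-2*t) on [3, ∞)
strip the shared t-power: t**(3/2) on [0, 2); t*log(t) on [2, 3); exp(-2*t) on [3, ∞)
integrate the 3 segments split at 4, 6, then add the results
on [0, 4): add ∫ sqrt(2)*t**(7/2)/16·t^(s-1) dt
between 4 and 6 the integrand is t**3*log(t/2)/8·t^(s-1)
∫ t**2*exp(-t)/4·t^(s-1) over [6, ∞)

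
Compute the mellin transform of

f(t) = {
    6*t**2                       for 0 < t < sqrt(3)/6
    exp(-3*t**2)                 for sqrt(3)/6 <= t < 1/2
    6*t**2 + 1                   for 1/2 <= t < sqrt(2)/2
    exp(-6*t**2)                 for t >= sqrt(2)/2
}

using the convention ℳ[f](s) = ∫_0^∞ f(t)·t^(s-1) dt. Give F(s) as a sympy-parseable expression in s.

reversing the power substitution: 6*t on [0, 1/12); exp(-3*t) on [1/12, 1/4); 6*t + 1 on [1/4, 1/2); …
remove the common scale on t first: 3*t on [0, 1/6); exp(-3*t/2) on [1/6, 1/2); 3*t + 1 on [1/2, 1); …
reversing the common scale on t: t on [0, 1/2); exp(-t/2) on [1/2, 3/2); t + 1 on [3/2, 3); …
cuts at sqrt(3)/6, 1/2, sqrt(2)/2: linearity sums the 4 kernel integrals
segment [0, sqrt(3)/6) carries 6*t**2; integrate it
the [sqrt(3)/6, 1/2) slice contributes ∫ exp(-3*t**2)·t^(s-1) dt
segment 1/2 to sqrt(2)/2 holds (6*t**2 + 1); add its integral
segment sqrt(2)/2 to ∞ holds exp(-6*t**2); add its integral

(sqrt(3)/6)**s*(2**(s/2)*s*(s + 2)*uppergamma(s/2, 3) + 2**s*s*(s + 2)*uppergamma(s/2, 1/4) - 2**s*s*(s + 2)*uppergamma(s/2, 3/4) - 5*3**(s/2)*s - 4*3**(s/2) + 8*6**(s/2)*s + 4*6**(s/2) + s)/(2*s*(s + 2))
  Re(s) > -2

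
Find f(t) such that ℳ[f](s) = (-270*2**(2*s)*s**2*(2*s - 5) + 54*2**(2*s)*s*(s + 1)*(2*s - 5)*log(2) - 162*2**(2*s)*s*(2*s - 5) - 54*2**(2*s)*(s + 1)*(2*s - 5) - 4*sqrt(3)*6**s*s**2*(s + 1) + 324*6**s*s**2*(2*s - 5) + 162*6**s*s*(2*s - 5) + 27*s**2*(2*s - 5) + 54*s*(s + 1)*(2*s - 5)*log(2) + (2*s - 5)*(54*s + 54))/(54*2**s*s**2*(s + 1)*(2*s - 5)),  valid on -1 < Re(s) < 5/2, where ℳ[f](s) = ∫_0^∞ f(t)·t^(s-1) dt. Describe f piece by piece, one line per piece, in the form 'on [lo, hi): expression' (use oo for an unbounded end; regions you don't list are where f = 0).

on [0, 1/2): t
on [1/2, 2): log(t)
on [2, 3): t + 3
on [3, oo): t**(-5/2)

treat the 4 regions marked off by 1/2, 2, 3 separately and sum
∫ t·t^(s-1) over [0, 1/2)
segment [1/2, 2) carries log(t); integrate it
∫ (t + 3)·t^(s-1) over [2, 3)
over [3, ∞), the kernel integral of t**(-5/2) enters the sum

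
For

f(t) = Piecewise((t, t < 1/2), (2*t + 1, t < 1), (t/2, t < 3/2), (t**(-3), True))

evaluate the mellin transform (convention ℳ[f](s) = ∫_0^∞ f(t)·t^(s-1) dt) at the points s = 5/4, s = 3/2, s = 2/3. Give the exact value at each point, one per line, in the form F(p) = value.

cuts at 1/2, 1, 3/2: linearity sums the 4 kernel integrals
on [0, 1/2) integrate f = t against the kernel
on [1/2, 1): add ∫ (2*t + 1)·t^(s-1) dt
piece [1, 3/2): integrate t/2 against the kernel
between 3/2 and ∞ the integrand is t**(-3)·t^(s-1)

F(5/4) = 2**(3/4)*(-322 + 475*3**(1/4) + 924*2**(1/4))/1260
F(3/2) = -13*sqrt(2)/60 + 403*sqrt(6)/1080 + 19/15
F(2/3) = 2**(1/3)*(-2268 + 727*3**(2/3) + 3024*2**(2/3))/2520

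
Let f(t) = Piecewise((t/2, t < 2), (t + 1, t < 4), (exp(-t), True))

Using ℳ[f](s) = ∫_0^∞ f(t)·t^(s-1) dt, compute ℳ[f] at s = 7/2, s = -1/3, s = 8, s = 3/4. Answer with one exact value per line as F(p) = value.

F(7/2) = -256*sqrt(2)/63 + 15*sqrt(pi)*erfc(2)/8 + 119*exp(-4)/2 + 9472/63
F(-1/3) = uppergamma(-1/3, 4) + 3*2**(2/3)/4 + 3*2**(1/3)/2
F(8) = 261104*exp(-4) + 111776/3
F(3/4) = -40*2**(3/4)/21 + uppergamma(3/4, 4) + 152*sqrt(2)/21

reversing the common scale on t: t on [0, 1); 2*t + 1 on [1, 2); exp(-2*t) on [2, ∞)
along the cuts 2, 4, ℳ[f](s) splits into 3 integrals
for t in [0, 2): the term is ∫ t/2·t^(s-1)
on [2, 4) integrate f = (t + 1) against the kernel
segment 4 to ∞ holds exp(-t); add its integral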